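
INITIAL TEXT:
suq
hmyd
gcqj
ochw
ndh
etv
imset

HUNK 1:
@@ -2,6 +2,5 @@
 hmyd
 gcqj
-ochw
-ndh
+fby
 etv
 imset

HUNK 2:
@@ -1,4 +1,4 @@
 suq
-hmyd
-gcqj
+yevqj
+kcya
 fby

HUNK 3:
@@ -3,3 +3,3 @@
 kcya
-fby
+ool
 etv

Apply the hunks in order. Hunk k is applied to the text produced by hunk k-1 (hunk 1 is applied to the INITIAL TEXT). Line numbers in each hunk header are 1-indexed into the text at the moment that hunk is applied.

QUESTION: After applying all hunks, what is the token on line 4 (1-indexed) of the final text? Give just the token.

Hunk 1: at line 2 remove [ochw,ndh] add [fby] -> 6 lines: suq hmyd gcqj fby etv imset
Hunk 2: at line 1 remove [hmyd,gcqj] add [yevqj,kcya] -> 6 lines: suq yevqj kcya fby etv imset
Hunk 3: at line 3 remove [fby] add [ool] -> 6 lines: suq yevqj kcya ool etv imset
Final line 4: ool

Answer: ool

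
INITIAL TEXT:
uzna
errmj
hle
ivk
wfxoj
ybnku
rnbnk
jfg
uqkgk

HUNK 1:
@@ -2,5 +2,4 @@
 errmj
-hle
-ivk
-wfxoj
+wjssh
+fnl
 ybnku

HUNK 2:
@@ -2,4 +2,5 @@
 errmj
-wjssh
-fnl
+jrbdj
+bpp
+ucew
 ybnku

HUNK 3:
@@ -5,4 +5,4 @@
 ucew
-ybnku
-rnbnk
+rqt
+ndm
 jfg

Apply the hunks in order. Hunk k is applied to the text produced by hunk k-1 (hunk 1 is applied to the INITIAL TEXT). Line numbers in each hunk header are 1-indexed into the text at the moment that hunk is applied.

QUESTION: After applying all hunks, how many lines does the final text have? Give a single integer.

Answer: 9

Derivation:
Hunk 1: at line 2 remove [hle,ivk,wfxoj] add [wjssh,fnl] -> 8 lines: uzna errmj wjssh fnl ybnku rnbnk jfg uqkgk
Hunk 2: at line 2 remove [wjssh,fnl] add [jrbdj,bpp,ucew] -> 9 lines: uzna errmj jrbdj bpp ucew ybnku rnbnk jfg uqkgk
Hunk 3: at line 5 remove [ybnku,rnbnk] add [rqt,ndm] -> 9 lines: uzna errmj jrbdj bpp ucew rqt ndm jfg uqkgk
Final line count: 9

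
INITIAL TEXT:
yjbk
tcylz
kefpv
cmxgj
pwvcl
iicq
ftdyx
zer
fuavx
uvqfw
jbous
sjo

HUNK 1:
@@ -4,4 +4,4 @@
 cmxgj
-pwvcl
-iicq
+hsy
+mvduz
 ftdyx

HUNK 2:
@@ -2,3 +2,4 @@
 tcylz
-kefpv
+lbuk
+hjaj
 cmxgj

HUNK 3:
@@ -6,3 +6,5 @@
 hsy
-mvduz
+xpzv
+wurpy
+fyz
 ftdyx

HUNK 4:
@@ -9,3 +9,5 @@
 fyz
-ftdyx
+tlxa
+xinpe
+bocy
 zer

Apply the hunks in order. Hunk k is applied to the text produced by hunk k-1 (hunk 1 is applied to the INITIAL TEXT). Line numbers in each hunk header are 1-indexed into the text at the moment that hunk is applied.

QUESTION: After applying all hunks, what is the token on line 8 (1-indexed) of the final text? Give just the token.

Answer: wurpy

Derivation:
Hunk 1: at line 4 remove [pwvcl,iicq] add [hsy,mvduz] -> 12 lines: yjbk tcylz kefpv cmxgj hsy mvduz ftdyx zer fuavx uvqfw jbous sjo
Hunk 2: at line 2 remove [kefpv] add [lbuk,hjaj] -> 13 lines: yjbk tcylz lbuk hjaj cmxgj hsy mvduz ftdyx zer fuavx uvqfw jbous sjo
Hunk 3: at line 6 remove [mvduz] add [xpzv,wurpy,fyz] -> 15 lines: yjbk tcylz lbuk hjaj cmxgj hsy xpzv wurpy fyz ftdyx zer fuavx uvqfw jbous sjo
Hunk 4: at line 9 remove [ftdyx] add [tlxa,xinpe,bocy] -> 17 lines: yjbk tcylz lbuk hjaj cmxgj hsy xpzv wurpy fyz tlxa xinpe bocy zer fuavx uvqfw jbous sjo
Final line 8: wurpy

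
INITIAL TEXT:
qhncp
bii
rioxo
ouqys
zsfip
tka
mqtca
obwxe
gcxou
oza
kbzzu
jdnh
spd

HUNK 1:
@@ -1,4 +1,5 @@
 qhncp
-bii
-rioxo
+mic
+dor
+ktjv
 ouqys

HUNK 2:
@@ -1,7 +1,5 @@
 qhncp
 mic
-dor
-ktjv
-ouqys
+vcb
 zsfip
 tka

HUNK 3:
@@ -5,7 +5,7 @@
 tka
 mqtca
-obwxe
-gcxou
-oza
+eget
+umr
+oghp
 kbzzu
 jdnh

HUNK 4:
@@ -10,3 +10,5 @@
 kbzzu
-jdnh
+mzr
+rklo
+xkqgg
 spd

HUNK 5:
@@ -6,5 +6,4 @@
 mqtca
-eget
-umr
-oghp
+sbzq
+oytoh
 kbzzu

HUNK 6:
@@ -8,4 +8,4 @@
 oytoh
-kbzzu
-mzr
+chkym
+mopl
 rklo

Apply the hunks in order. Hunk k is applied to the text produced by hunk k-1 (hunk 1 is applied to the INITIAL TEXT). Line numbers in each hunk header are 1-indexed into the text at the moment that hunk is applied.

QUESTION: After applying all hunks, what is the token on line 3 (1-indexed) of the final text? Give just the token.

Answer: vcb

Derivation:
Hunk 1: at line 1 remove [bii,rioxo] add [mic,dor,ktjv] -> 14 lines: qhncp mic dor ktjv ouqys zsfip tka mqtca obwxe gcxou oza kbzzu jdnh spd
Hunk 2: at line 1 remove [dor,ktjv,ouqys] add [vcb] -> 12 lines: qhncp mic vcb zsfip tka mqtca obwxe gcxou oza kbzzu jdnh spd
Hunk 3: at line 5 remove [obwxe,gcxou,oza] add [eget,umr,oghp] -> 12 lines: qhncp mic vcb zsfip tka mqtca eget umr oghp kbzzu jdnh spd
Hunk 4: at line 10 remove [jdnh] add [mzr,rklo,xkqgg] -> 14 lines: qhncp mic vcb zsfip tka mqtca eget umr oghp kbzzu mzr rklo xkqgg spd
Hunk 5: at line 6 remove [eget,umr,oghp] add [sbzq,oytoh] -> 13 lines: qhncp mic vcb zsfip tka mqtca sbzq oytoh kbzzu mzr rklo xkqgg spd
Hunk 6: at line 8 remove [kbzzu,mzr] add [chkym,mopl] -> 13 lines: qhncp mic vcb zsfip tka mqtca sbzq oytoh chkym mopl rklo xkqgg spd
Final line 3: vcb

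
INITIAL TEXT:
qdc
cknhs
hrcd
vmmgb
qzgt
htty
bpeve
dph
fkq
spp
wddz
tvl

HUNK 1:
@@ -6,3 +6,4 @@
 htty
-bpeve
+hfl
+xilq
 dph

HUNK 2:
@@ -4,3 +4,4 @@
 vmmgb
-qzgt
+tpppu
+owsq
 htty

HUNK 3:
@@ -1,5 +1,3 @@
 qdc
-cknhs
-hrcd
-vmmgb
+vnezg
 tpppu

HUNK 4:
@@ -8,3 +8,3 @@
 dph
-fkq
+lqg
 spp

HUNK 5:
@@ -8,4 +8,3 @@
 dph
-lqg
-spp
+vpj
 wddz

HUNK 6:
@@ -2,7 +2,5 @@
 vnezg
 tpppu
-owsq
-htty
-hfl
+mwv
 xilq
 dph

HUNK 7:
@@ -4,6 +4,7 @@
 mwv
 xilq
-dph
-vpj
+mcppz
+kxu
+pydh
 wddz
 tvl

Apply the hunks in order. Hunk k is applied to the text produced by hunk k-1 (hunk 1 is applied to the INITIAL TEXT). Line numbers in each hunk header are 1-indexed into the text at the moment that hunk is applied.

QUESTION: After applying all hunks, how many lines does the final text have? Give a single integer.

Hunk 1: at line 6 remove [bpeve] add [hfl,xilq] -> 13 lines: qdc cknhs hrcd vmmgb qzgt htty hfl xilq dph fkq spp wddz tvl
Hunk 2: at line 4 remove [qzgt] add [tpppu,owsq] -> 14 lines: qdc cknhs hrcd vmmgb tpppu owsq htty hfl xilq dph fkq spp wddz tvl
Hunk 3: at line 1 remove [cknhs,hrcd,vmmgb] add [vnezg] -> 12 lines: qdc vnezg tpppu owsq htty hfl xilq dph fkq spp wddz tvl
Hunk 4: at line 8 remove [fkq] add [lqg] -> 12 lines: qdc vnezg tpppu owsq htty hfl xilq dph lqg spp wddz tvl
Hunk 5: at line 8 remove [lqg,spp] add [vpj] -> 11 lines: qdc vnezg tpppu owsq htty hfl xilq dph vpj wddz tvl
Hunk 6: at line 2 remove [owsq,htty,hfl] add [mwv] -> 9 lines: qdc vnezg tpppu mwv xilq dph vpj wddz tvl
Hunk 7: at line 4 remove [dph,vpj] add [mcppz,kxu,pydh] -> 10 lines: qdc vnezg tpppu mwv xilq mcppz kxu pydh wddz tvl
Final line count: 10

Answer: 10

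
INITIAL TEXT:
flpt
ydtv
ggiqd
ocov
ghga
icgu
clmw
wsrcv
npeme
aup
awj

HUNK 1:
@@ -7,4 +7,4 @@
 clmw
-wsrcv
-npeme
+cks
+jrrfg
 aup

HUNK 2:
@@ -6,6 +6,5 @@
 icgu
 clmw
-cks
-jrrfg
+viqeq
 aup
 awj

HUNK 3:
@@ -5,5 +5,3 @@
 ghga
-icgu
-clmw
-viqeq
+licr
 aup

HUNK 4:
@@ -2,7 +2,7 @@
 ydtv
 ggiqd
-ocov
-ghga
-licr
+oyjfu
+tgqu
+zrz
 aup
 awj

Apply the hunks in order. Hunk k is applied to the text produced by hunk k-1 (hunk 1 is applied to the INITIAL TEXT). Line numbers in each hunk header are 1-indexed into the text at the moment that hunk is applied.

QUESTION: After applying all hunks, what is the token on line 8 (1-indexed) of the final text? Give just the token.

Hunk 1: at line 7 remove [wsrcv,npeme] add [cks,jrrfg] -> 11 lines: flpt ydtv ggiqd ocov ghga icgu clmw cks jrrfg aup awj
Hunk 2: at line 6 remove [cks,jrrfg] add [viqeq] -> 10 lines: flpt ydtv ggiqd ocov ghga icgu clmw viqeq aup awj
Hunk 3: at line 5 remove [icgu,clmw,viqeq] add [licr] -> 8 lines: flpt ydtv ggiqd ocov ghga licr aup awj
Hunk 4: at line 2 remove [ocov,ghga,licr] add [oyjfu,tgqu,zrz] -> 8 lines: flpt ydtv ggiqd oyjfu tgqu zrz aup awj
Final line 8: awj

Answer: awj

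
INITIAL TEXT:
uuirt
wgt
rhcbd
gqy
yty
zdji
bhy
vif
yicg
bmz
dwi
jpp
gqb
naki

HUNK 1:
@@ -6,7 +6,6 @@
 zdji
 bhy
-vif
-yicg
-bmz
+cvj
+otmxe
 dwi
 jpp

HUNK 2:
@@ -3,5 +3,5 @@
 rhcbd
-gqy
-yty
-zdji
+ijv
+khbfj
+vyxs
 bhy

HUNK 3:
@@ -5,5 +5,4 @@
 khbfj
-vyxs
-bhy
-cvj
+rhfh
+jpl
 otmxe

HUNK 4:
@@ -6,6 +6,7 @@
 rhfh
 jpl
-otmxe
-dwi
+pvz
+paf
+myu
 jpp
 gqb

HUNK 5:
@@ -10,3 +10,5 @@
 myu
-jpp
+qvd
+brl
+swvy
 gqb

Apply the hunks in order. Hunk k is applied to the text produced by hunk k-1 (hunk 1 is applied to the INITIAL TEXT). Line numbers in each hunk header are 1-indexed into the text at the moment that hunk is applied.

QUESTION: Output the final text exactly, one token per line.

Hunk 1: at line 6 remove [vif,yicg,bmz] add [cvj,otmxe] -> 13 lines: uuirt wgt rhcbd gqy yty zdji bhy cvj otmxe dwi jpp gqb naki
Hunk 2: at line 3 remove [gqy,yty,zdji] add [ijv,khbfj,vyxs] -> 13 lines: uuirt wgt rhcbd ijv khbfj vyxs bhy cvj otmxe dwi jpp gqb naki
Hunk 3: at line 5 remove [vyxs,bhy,cvj] add [rhfh,jpl] -> 12 lines: uuirt wgt rhcbd ijv khbfj rhfh jpl otmxe dwi jpp gqb naki
Hunk 4: at line 6 remove [otmxe,dwi] add [pvz,paf,myu] -> 13 lines: uuirt wgt rhcbd ijv khbfj rhfh jpl pvz paf myu jpp gqb naki
Hunk 5: at line 10 remove [jpp] add [qvd,brl,swvy] -> 15 lines: uuirt wgt rhcbd ijv khbfj rhfh jpl pvz paf myu qvd brl swvy gqb naki

Answer: uuirt
wgt
rhcbd
ijv
khbfj
rhfh
jpl
pvz
paf
myu
qvd
brl
swvy
gqb
naki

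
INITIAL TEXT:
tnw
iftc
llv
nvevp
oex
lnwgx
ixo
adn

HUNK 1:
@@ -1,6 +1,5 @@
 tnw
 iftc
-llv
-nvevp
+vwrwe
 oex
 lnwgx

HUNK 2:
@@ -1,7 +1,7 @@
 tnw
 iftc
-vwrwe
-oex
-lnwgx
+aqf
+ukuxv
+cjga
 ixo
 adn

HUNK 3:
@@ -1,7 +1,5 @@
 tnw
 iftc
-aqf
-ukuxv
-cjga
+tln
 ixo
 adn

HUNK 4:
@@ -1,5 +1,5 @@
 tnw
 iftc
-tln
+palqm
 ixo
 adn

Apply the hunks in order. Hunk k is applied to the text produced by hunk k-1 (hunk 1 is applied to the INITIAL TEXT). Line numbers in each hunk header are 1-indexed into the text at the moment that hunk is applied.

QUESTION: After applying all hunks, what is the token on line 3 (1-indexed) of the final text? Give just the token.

Hunk 1: at line 1 remove [llv,nvevp] add [vwrwe] -> 7 lines: tnw iftc vwrwe oex lnwgx ixo adn
Hunk 2: at line 1 remove [vwrwe,oex,lnwgx] add [aqf,ukuxv,cjga] -> 7 lines: tnw iftc aqf ukuxv cjga ixo adn
Hunk 3: at line 1 remove [aqf,ukuxv,cjga] add [tln] -> 5 lines: tnw iftc tln ixo adn
Hunk 4: at line 1 remove [tln] add [palqm] -> 5 lines: tnw iftc palqm ixo adn
Final line 3: palqm

Answer: palqm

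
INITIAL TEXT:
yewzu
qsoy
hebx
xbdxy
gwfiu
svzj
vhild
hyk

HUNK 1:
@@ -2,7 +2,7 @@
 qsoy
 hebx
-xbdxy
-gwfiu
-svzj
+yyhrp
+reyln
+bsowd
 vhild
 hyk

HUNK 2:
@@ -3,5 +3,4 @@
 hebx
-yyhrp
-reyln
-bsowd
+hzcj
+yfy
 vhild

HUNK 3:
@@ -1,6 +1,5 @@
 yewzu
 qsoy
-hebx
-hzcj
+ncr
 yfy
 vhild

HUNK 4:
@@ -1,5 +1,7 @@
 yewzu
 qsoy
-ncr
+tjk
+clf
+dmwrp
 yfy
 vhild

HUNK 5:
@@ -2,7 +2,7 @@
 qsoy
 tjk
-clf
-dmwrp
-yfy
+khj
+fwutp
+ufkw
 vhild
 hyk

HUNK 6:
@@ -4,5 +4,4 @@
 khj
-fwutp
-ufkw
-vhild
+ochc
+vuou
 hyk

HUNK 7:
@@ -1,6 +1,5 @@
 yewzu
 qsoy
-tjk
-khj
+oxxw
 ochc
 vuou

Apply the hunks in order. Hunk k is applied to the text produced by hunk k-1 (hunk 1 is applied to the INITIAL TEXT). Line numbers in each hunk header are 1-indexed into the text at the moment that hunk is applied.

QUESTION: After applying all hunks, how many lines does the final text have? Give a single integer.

Hunk 1: at line 2 remove [xbdxy,gwfiu,svzj] add [yyhrp,reyln,bsowd] -> 8 lines: yewzu qsoy hebx yyhrp reyln bsowd vhild hyk
Hunk 2: at line 3 remove [yyhrp,reyln,bsowd] add [hzcj,yfy] -> 7 lines: yewzu qsoy hebx hzcj yfy vhild hyk
Hunk 3: at line 1 remove [hebx,hzcj] add [ncr] -> 6 lines: yewzu qsoy ncr yfy vhild hyk
Hunk 4: at line 1 remove [ncr] add [tjk,clf,dmwrp] -> 8 lines: yewzu qsoy tjk clf dmwrp yfy vhild hyk
Hunk 5: at line 2 remove [clf,dmwrp,yfy] add [khj,fwutp,ufkw] -> 8 lines: yewzu qsoy tjk khj fwutp ufkw vhild hyk
Hunk 6: at line 4 remove [fwutp,ufkw,vhild] add [ochc,vuou] -> 7 lines: yewzu qsoy tjk khj ochc vuou hyk
Hunk 7: at line 1 remove [tjk,khj] add [oxxw] -> 6 lines: yewzu qsoy oxxw ochc vuou hyk
Final line count: 6

Answer: 6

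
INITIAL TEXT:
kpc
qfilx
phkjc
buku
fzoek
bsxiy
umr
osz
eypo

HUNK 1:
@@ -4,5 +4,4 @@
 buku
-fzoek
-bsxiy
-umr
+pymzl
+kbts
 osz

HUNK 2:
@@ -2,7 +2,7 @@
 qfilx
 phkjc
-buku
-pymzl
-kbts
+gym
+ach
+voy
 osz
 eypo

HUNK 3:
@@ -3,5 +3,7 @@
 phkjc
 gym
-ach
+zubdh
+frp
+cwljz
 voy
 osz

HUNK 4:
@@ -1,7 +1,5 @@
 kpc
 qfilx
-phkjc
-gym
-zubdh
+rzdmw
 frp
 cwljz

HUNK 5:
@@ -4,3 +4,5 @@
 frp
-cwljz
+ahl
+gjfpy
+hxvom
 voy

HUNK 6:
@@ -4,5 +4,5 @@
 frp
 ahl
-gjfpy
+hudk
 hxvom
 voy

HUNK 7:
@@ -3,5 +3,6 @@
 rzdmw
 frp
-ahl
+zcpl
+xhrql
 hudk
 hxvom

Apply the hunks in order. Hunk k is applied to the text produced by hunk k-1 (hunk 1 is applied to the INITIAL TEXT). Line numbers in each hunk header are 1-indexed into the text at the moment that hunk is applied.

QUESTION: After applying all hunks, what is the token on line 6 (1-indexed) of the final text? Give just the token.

Answer: xhrql

Derivation:
Hunk 1: at line 4 remove [fzoek,bsxiy,umr] add [pymzl,kbts] -> 8 lines: kpc qfilx phkjc buku pymzl kbts osz eypo
Hunk 2: at line 2 remove [buku,pymzl,kbts] add [gym,ach,voy] -> 8 lines: kpc qfilx phkjc gym ach voy osz eypo
Hunk 3: at line 3 remove [ach] add [zubdh,frp,cwljz] -> 10 lines: kpc qfilx phkjc gym zubdh frp cwljz voy osz eypo
Hunk 4: at line 1 remove [phkjc,gym,zubdh] add [rzdmw] -> 8 lines: kpc qfilx rzdmw frp cwljz voy osz eypo
Hunk 5: at line 4 remove [cwljz] add [ahl,gjfpy,hxvom] -> 10 lines: kpc qfilx rzdmw frp ahl gjfpy hxvom voy osz eypo
Hunk 6: at line 4 remove [gjfpy] add [hudk] -> 10 lines: kpc qfilx rzdmw frp ahl hudk hxvom voy osz eypo
Hunk 7: at line 3 remove [ahl] add [zcpl,xhrql] -> 11 lines: kpc qfilx rzdmw frp zcpl xhrql hudk hxvom voy osz eypo
Final line 6: xhrql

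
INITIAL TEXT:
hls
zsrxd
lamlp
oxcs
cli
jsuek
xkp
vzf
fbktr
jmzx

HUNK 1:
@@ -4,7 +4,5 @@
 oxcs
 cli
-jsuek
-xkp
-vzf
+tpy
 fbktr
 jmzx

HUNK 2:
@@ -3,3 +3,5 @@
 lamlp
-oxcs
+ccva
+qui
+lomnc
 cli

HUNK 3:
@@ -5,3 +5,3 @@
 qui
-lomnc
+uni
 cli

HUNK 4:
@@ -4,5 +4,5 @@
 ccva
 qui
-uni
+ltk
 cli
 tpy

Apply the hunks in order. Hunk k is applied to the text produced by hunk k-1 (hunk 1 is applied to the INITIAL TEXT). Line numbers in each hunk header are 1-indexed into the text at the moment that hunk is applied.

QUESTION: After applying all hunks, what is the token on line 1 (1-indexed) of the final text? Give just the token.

Answer: hls

Derivation:
Hunk 1: at line 4 remove [jsuek,xkp,vzf] add [tpy] -> 8 lines: hls zsrxd lamlp oxcs cli tpy fbktr jmzx
Hunk 2: at line 3 remove [oxcs] add [ccva,qui,lomnc] -> 10 lines: hls zsrxd lamlp ccva qui lomnc cli tpy fbktr jmzx
Hunk 3: at line 5 remove [lomnc] add [uni] -> 10 lines: hls zsrxd lamlp ccva qui uni cli tpy fbktr jmzx
Hunk 4: at line 4 remove [uni] add [ltk] -> 10 lines: hls zsrxd lamlp ccva qui ltk cli tpy fbktr jmzx
Final line 1: hls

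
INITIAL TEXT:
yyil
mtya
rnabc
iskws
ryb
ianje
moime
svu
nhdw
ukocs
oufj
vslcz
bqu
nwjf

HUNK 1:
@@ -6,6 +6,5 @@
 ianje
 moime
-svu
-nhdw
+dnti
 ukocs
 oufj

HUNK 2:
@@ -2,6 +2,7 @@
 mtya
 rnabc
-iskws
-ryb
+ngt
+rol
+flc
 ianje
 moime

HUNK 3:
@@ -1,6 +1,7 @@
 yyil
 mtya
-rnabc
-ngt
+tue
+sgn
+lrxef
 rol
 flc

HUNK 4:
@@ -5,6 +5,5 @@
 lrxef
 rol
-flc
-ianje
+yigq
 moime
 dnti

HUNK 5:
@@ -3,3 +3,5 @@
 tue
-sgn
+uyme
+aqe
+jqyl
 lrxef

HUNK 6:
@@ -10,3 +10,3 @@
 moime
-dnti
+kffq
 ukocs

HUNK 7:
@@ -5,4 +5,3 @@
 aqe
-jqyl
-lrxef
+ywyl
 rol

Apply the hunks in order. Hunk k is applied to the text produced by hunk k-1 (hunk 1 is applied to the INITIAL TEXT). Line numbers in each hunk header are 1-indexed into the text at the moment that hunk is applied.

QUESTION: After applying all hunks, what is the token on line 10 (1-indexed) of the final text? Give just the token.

Answer: kffq

Derivation:
Hunk 1: at line 6 remove [svu,nhdw] add [dnti] -> 13 lines: yyil mtya rnabc iskws ryb ianje moime dnti ukocs oufj vslcz bqu nwjf
Hunk 2: at line 2 remove [iskws,ryb] add [ngt,rol,flc] -> 14 lines: yyil mtya rnabc ngt rol flc ianje moime dnti ukocs oufj vslcz bqu nwjf
Hunk 3: at line 1 remove [rnabc,ngt] add [tue,sgn,lrxef] -> 15 lines: yyil mtya tue sgn lrxef rol flc ianje moime dnti ukocs oufj vslcz bqu nwjf
Hunk 4: at line 5 remove [flc,ianje] add [yigq] -> 14 lines: yyil mtya tue sgn lrxef rol yigq moime dnti ukocs oufj vslcz bqu nwjf
Hunk 5: at line 3 remove [sgn] add [uyme,aqe,jqyl] -> 16 lines: yyil mtya tue uyme aqe jqyl lrxef rol yigq moime dnti ukocs oufj vslcz bqu nwjf
Hunk 6: at line 10 remove [dnti] add [kffq] -> 16 lines: yyil mtya tue uyme aqe jqyl lrxef rol yigq moime kffq ukocs oufj vslcz bqu nwjf
Hunk 7: at line 5 remove [jqyl,lrxef] add [ywyl] -> 15 lines: yyil mtya tue uyme aqe ywyl rol yigq moime kffq ukocs oufj vslcz bqu nwjf
Final line 10: kffq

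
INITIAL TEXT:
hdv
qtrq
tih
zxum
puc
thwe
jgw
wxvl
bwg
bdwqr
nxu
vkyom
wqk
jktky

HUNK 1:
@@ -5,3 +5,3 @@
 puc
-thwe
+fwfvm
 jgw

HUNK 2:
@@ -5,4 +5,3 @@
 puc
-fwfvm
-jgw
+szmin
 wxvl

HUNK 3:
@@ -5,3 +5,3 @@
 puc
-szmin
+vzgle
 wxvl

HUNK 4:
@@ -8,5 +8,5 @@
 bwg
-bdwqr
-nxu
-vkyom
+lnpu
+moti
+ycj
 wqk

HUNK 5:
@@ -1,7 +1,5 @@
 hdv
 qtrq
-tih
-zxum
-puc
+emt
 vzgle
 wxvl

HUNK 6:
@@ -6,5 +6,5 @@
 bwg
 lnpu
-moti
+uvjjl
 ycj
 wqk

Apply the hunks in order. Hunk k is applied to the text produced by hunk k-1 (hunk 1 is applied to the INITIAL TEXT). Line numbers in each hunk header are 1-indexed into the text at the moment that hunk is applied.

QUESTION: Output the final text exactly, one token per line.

Answer: hdv
qtrq
emt
vzgle
wxvl
bwg
lnpu
uvjjl
ycj
wqk
jktky

Derivation:
Hunk 1: at line 5 remove [thwe] add [fwfvm] -> 14 lines: hdv qtrq tih zxum puc fwfvm jgw wxvl bwg bdwqr nxu vkyom wqk jktky
Hunk 2: at line 5 remove [fwfvm,jgw] add [szmin] -> 13 lines: hdv qtrq tih zxum puc szmin wxvl bwg bdwqr nxu vkyom wqk jktky
Hunk 3: at line 5 remove [szmin] add [vzgle] -> 13 lines: hdv qtrq tih zxum puc vzgle wxvl bwg bdwqr nxu vkyom wqk jktky
Hunk 4: at line 8 remove [bdwqr,nxu,vkyom] add [lnpu,moti,ycj] -> 13 lines: hdv qtrq tih zxum puc vzgle wxvl bwg lnpu moti ycj wqk jktky
Hunk 5: at line 1 remove [tih,zxum,puc] add [emt] -> 11 lines: hdv qtrq emt vzgle wxvl bwg lnpu moti ycj wqk jktky
Hunk 6: at line 6 remove [moti] add [uvjjl] -> 11 lines: hdv qtrq emt vzgle wxvl bwg lnpu uvjjl ycj wqk jktky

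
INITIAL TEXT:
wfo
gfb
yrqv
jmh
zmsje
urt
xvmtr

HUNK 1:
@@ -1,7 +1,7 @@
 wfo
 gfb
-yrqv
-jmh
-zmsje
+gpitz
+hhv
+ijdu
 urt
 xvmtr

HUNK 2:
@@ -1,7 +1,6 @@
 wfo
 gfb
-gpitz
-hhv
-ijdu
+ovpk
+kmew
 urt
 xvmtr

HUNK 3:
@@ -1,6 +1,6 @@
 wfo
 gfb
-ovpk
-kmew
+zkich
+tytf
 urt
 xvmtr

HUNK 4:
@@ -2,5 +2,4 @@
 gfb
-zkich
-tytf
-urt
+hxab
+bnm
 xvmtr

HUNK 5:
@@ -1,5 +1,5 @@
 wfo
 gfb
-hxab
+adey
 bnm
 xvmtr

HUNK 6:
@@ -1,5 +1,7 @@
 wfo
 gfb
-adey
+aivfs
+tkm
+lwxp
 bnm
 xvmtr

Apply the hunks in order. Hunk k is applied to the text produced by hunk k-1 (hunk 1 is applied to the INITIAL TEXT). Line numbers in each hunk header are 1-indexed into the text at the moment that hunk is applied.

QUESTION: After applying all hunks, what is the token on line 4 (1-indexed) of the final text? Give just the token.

Hunk 1: at line 1 remove [yrqv,jmh,zmsje] add [gpitz,hhv,ijdu] -> 7 lines: wfo gfb gpitz hhv ijdu urt xvmtr
Hunk 2: at line 1 remove [gpitz,hhv,ijdu] add [ovpk,kmew] -> 6 lines: wfo gfb ovpk kmew urt xvmtr
Hunk 3: at line 1 remove [ovpk,kmew] add [zkich,tytf] -> 6 lines: wfo gfb zkich tytf urt xvmtr
Hunk 4: at line 2 remove [zkich,tytf,urt] add [hxab,bnm] -> 5 lines: wfo gfb hxab bnm xvmtr
Hunk 5: at line 1 remove [hxab] add [adey] -> 5 lines: wfo gfb adey bnm xvmtr
Hunk 6: at line 1 remove [adey] add [aivfs,tkm,lwxp] -> 7 lines: wfo gfb aivfs tkm lwxp bnm xvmtr
Final line 4: tkm

Answer: tkm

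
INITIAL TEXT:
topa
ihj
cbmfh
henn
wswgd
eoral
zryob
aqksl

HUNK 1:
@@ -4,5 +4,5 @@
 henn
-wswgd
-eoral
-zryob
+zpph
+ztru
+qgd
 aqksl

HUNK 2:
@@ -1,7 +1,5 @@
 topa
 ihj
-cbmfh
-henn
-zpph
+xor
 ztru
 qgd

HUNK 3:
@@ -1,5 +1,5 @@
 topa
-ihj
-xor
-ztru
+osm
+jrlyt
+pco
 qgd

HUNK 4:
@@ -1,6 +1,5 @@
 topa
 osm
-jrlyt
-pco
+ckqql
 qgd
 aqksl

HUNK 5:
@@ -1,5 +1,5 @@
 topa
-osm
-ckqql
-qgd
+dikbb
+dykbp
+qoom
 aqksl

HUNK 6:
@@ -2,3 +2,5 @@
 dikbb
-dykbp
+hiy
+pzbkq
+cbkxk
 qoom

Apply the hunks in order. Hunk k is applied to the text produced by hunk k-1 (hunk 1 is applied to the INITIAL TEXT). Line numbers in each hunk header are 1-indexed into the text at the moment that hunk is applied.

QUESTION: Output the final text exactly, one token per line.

Answer: topa
dikbb
hiy
pzbkq
cbkxk
qoom
aqksl

Derivation:
Hunk 1: at line 4 remove [wswgd,eoral,zryob] add [zpph,ztru,qgd] -> 8 lines: topa ihj cbmfh henn zpph ztru qgd aqksl
Hunk 2: at line 1 remove [cbmfh,henn,zpph] add [xor] -> 6 lines: topa ihj xor ztru qgd aqksl
Hunk 3: at line 1 remove [ihj,xor,ztru] add [osm,jrlyt,pco] -> 6 lines: topa osm jrlyt pco qgd aqksl
Hunk 4: at line 1 remove [jrlyt,pco] add [ckqql] -> 5 lines: topa osm ckqql qgd aqksl
Hunk 5: at line 1 remove [osm,ckqql,qgd] add [dikbb,dykbp,qoom] -> 5 lines: topa dikbb dykbp qoom aqksl
Hunk 6: at line 2 remove [dykbp] add [hiy,pzbkq,cbkxk] -> 7 lines: topa dikbb hiy pzbkq cbkxk qoom aqksl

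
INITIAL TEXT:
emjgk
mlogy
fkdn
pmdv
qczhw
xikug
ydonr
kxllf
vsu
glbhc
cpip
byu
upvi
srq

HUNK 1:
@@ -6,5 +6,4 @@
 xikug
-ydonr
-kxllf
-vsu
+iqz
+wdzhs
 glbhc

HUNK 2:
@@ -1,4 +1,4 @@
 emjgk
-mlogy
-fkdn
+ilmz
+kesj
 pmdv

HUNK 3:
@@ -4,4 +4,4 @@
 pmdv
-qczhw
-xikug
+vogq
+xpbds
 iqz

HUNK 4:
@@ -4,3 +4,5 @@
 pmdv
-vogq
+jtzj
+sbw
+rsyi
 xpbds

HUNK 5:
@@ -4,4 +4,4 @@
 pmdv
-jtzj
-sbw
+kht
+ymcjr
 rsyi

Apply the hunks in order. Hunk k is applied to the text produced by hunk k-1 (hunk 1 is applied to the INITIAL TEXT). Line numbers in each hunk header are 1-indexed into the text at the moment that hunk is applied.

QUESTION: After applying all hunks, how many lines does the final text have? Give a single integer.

Answer: 15

Derivation:
Hunk 1: at line 6 remove [ydonr,kxllf,vsu] add [iqz,wdzhs] -> 13 lines: emjgk mlogy fkdn pmdv qczhw xikug iqz wdzhs glbhc cpip byu upvi srq
Hunk 2: at line 1 remove [mlogy,fkdn] add [ilmz,kesj] -> 13 lines: emjgk ilmz kesj pmdv qczhw xikug iqz wdzhs glbhc cpip byu upvi srq
Hunk 3: at line 4 remove [qczhw,xikug] add [vogq,xpbds] -> 13 lines: emjgk ilmz kesj pmdv vogq xpbds iqz wdzhs glbhc cpip byu upvi srq
Hunk 4: at line 4 remove [vogq] add [jtzj,sbw,rsyi] -> 15 lines: emjgk ilmz kesj pmdv jtzj sbw rsyi xpbds iqz wdzhs glbhc cpip byu upvi srq
Hunk 5: at line 4 remove [jtzj,sbw] add [kht,ymcjr] -> 15 lines: emjgk ilmz kesj pmdv kht ymcjr rsyi xpbds iqz wdzhs glbhc cpip byu upvi srq
Final line count: 15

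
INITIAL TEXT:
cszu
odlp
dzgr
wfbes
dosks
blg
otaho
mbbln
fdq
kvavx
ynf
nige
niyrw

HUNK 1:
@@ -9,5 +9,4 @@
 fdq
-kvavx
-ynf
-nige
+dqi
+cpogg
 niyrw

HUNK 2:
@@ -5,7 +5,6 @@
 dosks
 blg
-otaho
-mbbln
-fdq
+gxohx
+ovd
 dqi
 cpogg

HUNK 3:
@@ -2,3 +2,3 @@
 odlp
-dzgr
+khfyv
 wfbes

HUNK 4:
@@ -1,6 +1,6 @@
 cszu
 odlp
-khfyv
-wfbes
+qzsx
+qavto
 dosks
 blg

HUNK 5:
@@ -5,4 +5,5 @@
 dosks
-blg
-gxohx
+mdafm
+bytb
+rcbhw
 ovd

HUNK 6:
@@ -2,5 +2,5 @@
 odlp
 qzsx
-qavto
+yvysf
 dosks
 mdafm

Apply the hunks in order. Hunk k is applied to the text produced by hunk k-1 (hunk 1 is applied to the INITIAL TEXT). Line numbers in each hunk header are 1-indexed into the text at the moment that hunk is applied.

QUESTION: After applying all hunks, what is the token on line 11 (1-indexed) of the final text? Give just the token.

Answer: cpogg

Derivation:
Hunk 1: at line 9 remove [kvavx,ynf,nige] add [dqi,cpogg] -> 12 lines: cszu odlp dzgr wfbes dosks blg otaho mbbln fdq dqi cpogg niyrw
Hunk 2: at line 5 remove [otaho,mbbln,fdq] add [gxohx,ovd] -> 11 lines: cszu odlp dzgr wfbes dosks blg gxohx ovd dqi cpogg niyrw
Hunk 3: at line 2 remove [dzgr] add [khfyv] -> 11 lines: cszu odlp khfyv wfbes dosks blg gxohx ovd dqi cpogg niyrw
Hunk 4: at line 1 remove [khfyv,wfbes] add [qzsx,qavto] -> 11 lines: cszu odlp qzsx qavto dosks blg gxohx ovd dqi cpogg niyrw
Hunk 5: at line 5 remove [blg,gxohx] add [mdafm,bytb,rcbhw] -> 12 lines: cszu odlp qzsx qavto dosks mdafm bytb rcbhw ovd dqi cpogg niyrw
Hunk 6: at line 2 remove [qavto] add [yvysf] -> 12 lines: cszu odlp qzsx yvysf dosks mdafm bytb rcbhw ovd dqi cpogg niyrw
Final line 11: cpogg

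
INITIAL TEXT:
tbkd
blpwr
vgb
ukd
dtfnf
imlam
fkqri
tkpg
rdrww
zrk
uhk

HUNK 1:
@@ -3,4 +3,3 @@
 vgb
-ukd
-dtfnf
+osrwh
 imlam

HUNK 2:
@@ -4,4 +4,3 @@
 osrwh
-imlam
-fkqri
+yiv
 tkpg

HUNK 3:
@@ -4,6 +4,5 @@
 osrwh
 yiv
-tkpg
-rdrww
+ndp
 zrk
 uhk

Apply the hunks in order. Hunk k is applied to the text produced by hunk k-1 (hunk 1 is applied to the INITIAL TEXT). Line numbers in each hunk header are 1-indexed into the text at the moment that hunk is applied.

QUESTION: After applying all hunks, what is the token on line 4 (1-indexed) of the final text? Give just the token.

Answer: osrwh

Derivation:
Hunk 1: at line 3 remove [ukd,dtfnf] add [osrwh] -> 10 lines: tbkd blpwr vgb osrwh imlam fkqri tkpg rdrww zrk uhk
Hunk 2: at line 4 remove [imlam,fkqri] add [yiv] -> 9 lines: tbkd blpwr vgb osrwh yiv tkpg rdrww zrk uhk
Hunk 3: at line 4 remove [tkpg,rdrww] add [ndp] -> 8 lines: tbkd blpwr vgb osrwh yiv ndp zrk uhk
Final line 4: osrwh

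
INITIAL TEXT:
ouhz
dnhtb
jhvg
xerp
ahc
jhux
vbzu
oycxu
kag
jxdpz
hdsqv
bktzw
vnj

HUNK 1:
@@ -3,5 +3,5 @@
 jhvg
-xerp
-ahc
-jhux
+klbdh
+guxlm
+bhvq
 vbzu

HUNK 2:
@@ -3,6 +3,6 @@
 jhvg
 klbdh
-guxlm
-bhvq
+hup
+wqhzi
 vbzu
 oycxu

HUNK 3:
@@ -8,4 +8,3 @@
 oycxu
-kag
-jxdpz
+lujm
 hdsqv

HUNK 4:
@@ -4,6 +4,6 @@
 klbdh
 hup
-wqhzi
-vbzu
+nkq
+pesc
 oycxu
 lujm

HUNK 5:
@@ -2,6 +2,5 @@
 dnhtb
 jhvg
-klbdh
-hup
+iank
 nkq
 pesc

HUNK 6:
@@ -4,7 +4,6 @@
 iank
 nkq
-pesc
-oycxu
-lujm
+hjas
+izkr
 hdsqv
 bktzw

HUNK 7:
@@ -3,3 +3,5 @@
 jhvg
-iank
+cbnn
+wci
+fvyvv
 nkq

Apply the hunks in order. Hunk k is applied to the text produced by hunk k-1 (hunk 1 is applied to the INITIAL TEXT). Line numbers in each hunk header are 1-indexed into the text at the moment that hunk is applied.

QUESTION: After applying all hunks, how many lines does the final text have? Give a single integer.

Answer: 12

Derivation:
Hunk 1: at line 3 remove [xerp,ahc,jhux] add [klbdh,guxlm,bhvq] -> 13 lines: ouhz dnhtb jhvg klbdh guxlm bhvq vbzu oycxu kag jxdpz hdsqv bktzw vnj
Hunk 2: at line 3 remove [guxlm,bhvq] add [hup,wqhzi] -> 13 lines: ouhz dnhtb jhvg klbdh hup wqhzi vbzu oycxu kag jxdpz hdsqv bktzw vnj
Hunk 3: at line 8 remove [kag,jxdpz] add [lujm] -> 12 lines: ouhz dnhtb jhvg klbdh hup wqhzi vbzu oycxu lujm hdsqv bktzw vnj
Hunk 4: at line 4 remove [wqhzi,vbzu] add [nkq,pesc] -> 12 lines: ouhz dnhtb jhvg klbdh hup nkq pesc oycxu lujm hdsqv bktzw vnj
Hunk 5: at line 2 remove [klbdh,hup] add [iank] -> 11 lines: ouhz dnhtb jhvg iank nkq pesc oycxu lujm hdsqv bktzw vnj
Hunk 6: at line 4 remove [pesc,oycxu,lujm] add [hjas,izkr] -> 10 lines: ouhz dnhtb jhvg iank nkq hjas izkr hdsqv bktzw vnj
Hunk 7: at line 3 remove [iank] add [cbnn,wci,fvyvv] -> 12 lines: ouhz dnhtb jhvg cbnn wci fvyvv nkq hjas izkr hdsqv bktzw vnj
Final line count: 12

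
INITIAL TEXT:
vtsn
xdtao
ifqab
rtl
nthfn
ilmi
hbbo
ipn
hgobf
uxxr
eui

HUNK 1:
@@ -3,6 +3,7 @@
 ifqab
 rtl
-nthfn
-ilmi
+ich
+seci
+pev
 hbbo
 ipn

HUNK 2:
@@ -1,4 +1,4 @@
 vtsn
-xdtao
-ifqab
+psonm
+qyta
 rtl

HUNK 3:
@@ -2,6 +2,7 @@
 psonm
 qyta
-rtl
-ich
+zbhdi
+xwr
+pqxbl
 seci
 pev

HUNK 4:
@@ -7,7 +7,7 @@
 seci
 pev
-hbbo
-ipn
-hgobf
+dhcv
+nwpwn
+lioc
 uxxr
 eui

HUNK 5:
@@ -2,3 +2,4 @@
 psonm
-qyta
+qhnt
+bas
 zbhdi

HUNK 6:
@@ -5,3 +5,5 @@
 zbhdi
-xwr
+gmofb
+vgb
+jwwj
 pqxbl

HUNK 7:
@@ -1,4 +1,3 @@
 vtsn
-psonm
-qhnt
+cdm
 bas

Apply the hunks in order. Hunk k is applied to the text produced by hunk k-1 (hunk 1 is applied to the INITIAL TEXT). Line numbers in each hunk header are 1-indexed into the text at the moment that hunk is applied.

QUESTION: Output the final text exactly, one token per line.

Hunk 1: at line 3 remove [nthfn,ilmi] add [ich,seci,pev] -> 12 lines: vtsn xdtao ifqab rtl ich seci pev hbbo ipn hgobf uxxr eui
Hunk 2: at line 1 remove [xdtao,ifqab] add [psonm,qyta] -> 12 lines: vtsn psonm qyta rtl ich seci pev hbbo ipn hgobf uxxr eui
Hunk 3: at line 2 remove [rtl,ich] add [zbhdi,xwr,pqxbl] -> 13 lines: vtsn psonm qyta zbhdi xwr pqxbl seci pev hbbo ipn hgobf uxxr eui
Hunk 4: at line 7 remove [hbbo,ipn,hgobf] add [dhcv,nwpwn,lioc] -> 13 lines: vtsn psonm qyta zbhdi xwr pqxbl seci pev dhcv nwpwn lioc uxxr eui
Hunk 5: at line 2 remove [qyta] add [qhnt,bas] -> 14 lines: vtsn psonm qhnt bas zbhdi xwr pqxbl seci pev dhcv nwpwn lioc uxxr eui
Hunk 6: at line 5 remove [xwr] add [gmofb,vgb,jwwj] -> 16 lines: vtsn psonm qhnt bas zbhdi gmofb vgb jwwj pqxbl seci pev dhcv nwpwn lioc uxxr eui
Hunk 7: at line 1 remove [psonm,qhnt] add [cdm] -> 15 lines: vtsn cdm bas zbhdi gmofb vgb jwwj pqxbl seci pev dhcv nwpwn lioc uxxr eui

Answer: vtsn
cdm
bas
zbhdi
gmofb
vgb
jwwj
pqxbl
seci
pev
dhcv
nwpwn
lioc
uxxr
eui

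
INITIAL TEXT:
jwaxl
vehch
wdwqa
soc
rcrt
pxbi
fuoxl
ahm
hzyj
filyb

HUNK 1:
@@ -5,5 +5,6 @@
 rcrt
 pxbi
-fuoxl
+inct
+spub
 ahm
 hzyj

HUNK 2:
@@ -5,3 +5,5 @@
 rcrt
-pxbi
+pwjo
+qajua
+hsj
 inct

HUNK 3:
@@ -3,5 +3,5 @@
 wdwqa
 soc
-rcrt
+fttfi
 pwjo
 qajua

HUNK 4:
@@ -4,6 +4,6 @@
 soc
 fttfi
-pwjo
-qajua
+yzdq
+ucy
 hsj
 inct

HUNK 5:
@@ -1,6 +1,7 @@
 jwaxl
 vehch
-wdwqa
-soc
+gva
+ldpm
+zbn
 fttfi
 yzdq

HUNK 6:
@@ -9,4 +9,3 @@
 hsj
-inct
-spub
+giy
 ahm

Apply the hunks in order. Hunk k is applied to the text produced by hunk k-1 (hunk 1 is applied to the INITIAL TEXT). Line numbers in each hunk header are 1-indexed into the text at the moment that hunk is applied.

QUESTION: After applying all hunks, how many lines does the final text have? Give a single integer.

Answer: 13

Derivation:
Hunk 1: at line 5 remove [fuoxl] add [inct,spub] -> 11 lines: jwaxl vehch wdwqa soc rcrt pxbi inct spub ahm hzyj filyb
Hunk 2: at line 5 remove [pxbi] add [pwjo,qajua,hsj] -> 13 lines: jwaxl vehch wdwqa soc rcrt pwjo qajua hsj inct spub ahm hzyj filyb
Hunk 3: at line 3 remove [rcrt] add [fttfi] -> 13 lines: jwaxl vehch wdwqa soc fttfi pwjo qajua hsj inct spub ahm hzyj filyb
Hunk 4: at line 4 remove [pwjo,qajua] add [yzdq,ucy] -> 13 lines: jwaxl vehch wdwqa soc fttfi yzdq ucy hsj inct spub ahm hzyj filyb
Hunk 5: at line 1 remove [wdwqa,soc] add [gva,ldpm,zbn] -> 14 lines: jwaxl vehch gva ldpm zbn fttfi yzdq ucy hsj inct spub ahm hzyj filyb
Hunk 6: at line 9 remove [inct,spub] add [giy] -> 13 lines: jwaxl vehch gva ldpm zbn fttfi yzdq ucy hsj giy ahm hzyj filyb
Final line count: 13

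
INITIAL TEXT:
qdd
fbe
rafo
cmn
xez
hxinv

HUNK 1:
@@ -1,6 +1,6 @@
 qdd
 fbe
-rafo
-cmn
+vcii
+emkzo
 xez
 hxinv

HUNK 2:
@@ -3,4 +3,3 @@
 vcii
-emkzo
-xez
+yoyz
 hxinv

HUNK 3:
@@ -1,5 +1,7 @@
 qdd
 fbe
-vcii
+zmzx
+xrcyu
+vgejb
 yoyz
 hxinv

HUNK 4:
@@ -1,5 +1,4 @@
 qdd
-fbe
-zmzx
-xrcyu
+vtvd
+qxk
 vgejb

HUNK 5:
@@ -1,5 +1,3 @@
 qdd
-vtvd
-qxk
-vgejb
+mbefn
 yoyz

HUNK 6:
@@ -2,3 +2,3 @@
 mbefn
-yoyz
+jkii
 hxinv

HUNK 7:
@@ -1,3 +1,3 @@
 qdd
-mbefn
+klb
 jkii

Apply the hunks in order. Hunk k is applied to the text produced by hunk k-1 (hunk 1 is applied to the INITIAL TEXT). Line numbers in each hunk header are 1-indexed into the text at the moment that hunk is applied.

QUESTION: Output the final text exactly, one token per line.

Hunk 1: at line 1 remove [rafo,cmn] add [vcii,emkzo] -> 6 lines: qdd fbe vcii emkzo xez hxinv
Hunk 2: at line 3 remove [emkzo,xez] add [yoyz] -> 5 lines: qdd fbe vcii yoyz hxinv
Hunk 3: at line 1 remove [vcii] add [zmzx,xrcyu,vgejb] -> 7 lines: qdd fbe zmzx xrcyu vgejb yoyz hxinv
Hunk 4: at line 1 remove [fbe,zmzx,xrcyu] add [vtvd,qxk] -> 6 lines: qdd vtvd qxk vgejb yoyz hxinv
Hunk 5: at line 1 remove [vtvd,qxk,vgejb] add [mbefn] -> 4 lines: qdd mbefn yoyz hxinv
Hunk 6: at line 2 remove [yoyz] add [jkii] -> 4 lines: qdd mbefn jkii hxinv
Hunk 7: at line 1 remove [mbefn] add [klb] -> 4 lines: qdd klb jkii hxinv

Answer: qdd
klb
jkii
hxinv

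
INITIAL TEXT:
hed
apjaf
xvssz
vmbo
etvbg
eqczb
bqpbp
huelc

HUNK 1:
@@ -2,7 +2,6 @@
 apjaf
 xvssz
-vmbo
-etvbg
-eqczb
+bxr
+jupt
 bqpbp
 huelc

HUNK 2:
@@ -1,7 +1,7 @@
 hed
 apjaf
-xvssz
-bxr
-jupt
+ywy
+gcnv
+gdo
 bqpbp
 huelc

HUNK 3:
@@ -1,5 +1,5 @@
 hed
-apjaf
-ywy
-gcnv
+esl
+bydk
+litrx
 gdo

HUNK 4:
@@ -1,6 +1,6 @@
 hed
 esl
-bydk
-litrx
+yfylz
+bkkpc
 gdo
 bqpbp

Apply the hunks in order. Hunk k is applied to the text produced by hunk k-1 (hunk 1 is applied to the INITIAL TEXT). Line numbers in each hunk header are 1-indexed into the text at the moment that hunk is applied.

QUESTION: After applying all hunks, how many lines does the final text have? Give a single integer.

Answer: 7

Derivation:
Hunk 1: at line 2 remove [vmbo,etvbg,eqczb] add [bxr,jupt] -> 7 lines: hed apjaf xvssz bxr jupt bqpbp huelc
Hunk 2: at line 1 remove [xvssz,bxr,jupt] add [ywy,gcnv,gdo] -> 7 lines: hed apjaf ywy gcnv gdo bqpbp huelc
Hunk 3: at line 1 remove [apjaf,ywy,gcnv] add [esl,bydk,litrx] -> 7 lines: hed esl bydk litrx gdo bqpbp huelc
Hunk 4: at line 1 remove [bydk,litrx] add [yfylz,bkkpc] -> 7 lines: hed esl yfylz bkkpc gdo bqpbp huelc
Final line count: 7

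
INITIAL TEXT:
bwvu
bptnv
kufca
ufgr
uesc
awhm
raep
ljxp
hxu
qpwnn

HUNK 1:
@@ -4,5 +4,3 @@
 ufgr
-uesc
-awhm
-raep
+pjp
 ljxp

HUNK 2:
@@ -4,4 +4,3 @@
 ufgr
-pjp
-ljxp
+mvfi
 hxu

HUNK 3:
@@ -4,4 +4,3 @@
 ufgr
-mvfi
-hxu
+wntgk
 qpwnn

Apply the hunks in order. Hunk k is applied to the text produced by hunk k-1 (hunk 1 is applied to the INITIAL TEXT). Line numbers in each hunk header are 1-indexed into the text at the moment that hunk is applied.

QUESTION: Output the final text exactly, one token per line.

Hunk 1: at line 4 remove [uesc,awhm,raep] add [pjp] -> 8 lines: bwvu bptnv kufca ufgr pjp ljxp hxu qpwnn
Hunk 2: at line 4 remove [pjp,ljxp] add [mvfi] -> 7 lines: bwvu bptnv kufca ufgr mvfi hxu qpwnn
Hunk 3: at line 4 remove [mvfi,hxu] add [wntgk] -> 6 lines: bwvu bptnv kufca ufgr wntgk qpwnn

Answer: bwvu
bptnv
kufca
ufgr
wntgk
qpwnn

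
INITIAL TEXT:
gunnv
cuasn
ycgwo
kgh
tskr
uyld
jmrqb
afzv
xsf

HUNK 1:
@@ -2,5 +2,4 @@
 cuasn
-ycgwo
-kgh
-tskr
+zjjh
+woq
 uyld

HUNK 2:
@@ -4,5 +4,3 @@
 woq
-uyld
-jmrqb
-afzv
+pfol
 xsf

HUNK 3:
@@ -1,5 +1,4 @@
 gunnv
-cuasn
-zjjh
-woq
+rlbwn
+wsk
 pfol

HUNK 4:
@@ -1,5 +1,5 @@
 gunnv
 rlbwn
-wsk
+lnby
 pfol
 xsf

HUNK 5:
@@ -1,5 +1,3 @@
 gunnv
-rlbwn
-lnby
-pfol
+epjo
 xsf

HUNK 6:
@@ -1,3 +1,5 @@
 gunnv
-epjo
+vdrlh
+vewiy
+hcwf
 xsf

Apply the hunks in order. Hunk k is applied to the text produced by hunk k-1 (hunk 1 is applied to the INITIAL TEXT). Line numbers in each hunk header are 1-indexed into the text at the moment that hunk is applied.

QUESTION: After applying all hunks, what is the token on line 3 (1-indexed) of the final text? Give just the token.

Hunk 1: at line 2 remove [ycgwo,kgh,tskr] add [zjjh,woq] -> 8 lines: gunnv cuasn zjjh woq uyld jmrqb afzv xsf
Hunk 2: at line 4 remove [uyld,jmrqb,afzv] add [pfol] -> 6 lines: gunnv cuasn zjjh woq pfol xsf
Hunk 3: at line 1 remove [cuasn,zjjh,woq] add [rlbwn,wsk] -> 5 lines: gunnv rlbwn wsk pfol xsf
Hunk 4: at line 1 remove [wsk] add [lnby] -> 5 lines: gunnv rlbwn lnby pfol xsf
Hunk 5: at line 1 remove [rlbwn,lnby,pfol] add [epjo] -> 3 lines: gunnv epjo xsf
Hunk 6: at line 1 remove [epjo] add [vdrlh,vewiy,hcwf] -> 5 lines: gunnv vdrlh vewiy hcwf xsf
Final line 3: vewiy

Answer: vewiy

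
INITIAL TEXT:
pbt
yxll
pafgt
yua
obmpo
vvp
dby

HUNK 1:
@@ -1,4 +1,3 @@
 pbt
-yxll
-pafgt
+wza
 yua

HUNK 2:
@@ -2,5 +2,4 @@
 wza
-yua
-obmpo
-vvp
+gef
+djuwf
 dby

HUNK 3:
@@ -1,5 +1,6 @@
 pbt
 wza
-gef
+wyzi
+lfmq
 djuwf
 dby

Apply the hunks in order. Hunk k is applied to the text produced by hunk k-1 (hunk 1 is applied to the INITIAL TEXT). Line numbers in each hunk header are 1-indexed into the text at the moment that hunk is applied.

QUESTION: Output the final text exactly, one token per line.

Hunk 1: at line 1 remove [yxll,pafgt] add [wza] -> 6 lines: pbt wza yua obmpo vvp dby
Hunk 2: at line 2 remove [yua,obmpo,vvp] add [gef,djuwf] -> 5 lines: pbt wza gef djuwf dby
Hunk 3: at line 1 remove [gef] add [wyzi,lfmq] -> 6 lines: pbt wza wyzi lfmq djuwf dby

Answer: pbt
wza
wyzi
lfmq
djuwf
dby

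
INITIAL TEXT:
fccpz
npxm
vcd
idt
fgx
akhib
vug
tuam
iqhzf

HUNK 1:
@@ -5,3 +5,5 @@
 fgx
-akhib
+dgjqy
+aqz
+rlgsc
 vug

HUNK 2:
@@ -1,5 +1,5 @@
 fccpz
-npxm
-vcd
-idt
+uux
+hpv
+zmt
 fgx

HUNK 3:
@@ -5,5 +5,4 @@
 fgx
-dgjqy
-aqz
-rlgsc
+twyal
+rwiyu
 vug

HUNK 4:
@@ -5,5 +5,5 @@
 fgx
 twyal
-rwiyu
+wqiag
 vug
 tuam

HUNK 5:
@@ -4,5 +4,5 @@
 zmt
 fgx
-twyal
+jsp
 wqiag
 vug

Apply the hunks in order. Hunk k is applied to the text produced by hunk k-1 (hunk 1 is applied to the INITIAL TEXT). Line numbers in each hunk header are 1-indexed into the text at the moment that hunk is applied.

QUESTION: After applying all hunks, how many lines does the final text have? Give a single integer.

Hunk 1: at line 5 remove [akhib] add [dgjqy,aqz,rlgsc] -> 11 lines: fccpz npxm vcd idt fgx dgjqy aqz rlgsc vug tuam iqhzf
Hunk 2: at line 1 remove [npxm,vcd,idt] add [uux,hpv,zmt] -> 11 lines: fccpz uux hpv zmt fgx dgjqy aqz rlgsc vug tuam iqhzf
Hunk 3: at line 5 remove [dgjqy,aqz,rlgsc] add [twyal,rwiyu] -> 10 lines: fccpz uux hpv zmt fgx twyal rwiyu vug tuam iqhzf
Hunk 4: at line 5 remove [rwiyu] add [wqiag] -> 10 lines: fccpz uux hpv zmt fgx twyal wqiag vug tuam iqhzf
Hunk 5: at line 4 remove [twyal] add [jsp] -> 10 lines: fccpz uux hpv zmt fgx jsp wqiag vug tuam iqhzf
Final line count: 10

Answer: 10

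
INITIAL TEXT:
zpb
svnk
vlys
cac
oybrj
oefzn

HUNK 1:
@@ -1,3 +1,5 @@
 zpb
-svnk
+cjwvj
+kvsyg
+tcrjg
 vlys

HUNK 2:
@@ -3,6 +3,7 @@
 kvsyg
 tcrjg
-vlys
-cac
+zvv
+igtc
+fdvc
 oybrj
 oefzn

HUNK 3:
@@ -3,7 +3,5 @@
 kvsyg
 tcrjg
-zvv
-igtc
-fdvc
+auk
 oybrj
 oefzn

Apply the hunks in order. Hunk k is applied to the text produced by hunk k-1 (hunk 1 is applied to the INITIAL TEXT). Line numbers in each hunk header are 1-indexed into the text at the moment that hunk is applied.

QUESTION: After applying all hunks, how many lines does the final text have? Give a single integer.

Answer: 7

Derivation:
Hunk 1: at line 1 remove [svnk] add [cjwvj,kvsyg,tcrjg] -> 8 lines: zpb cjwvj kvsyg tcrjg vlys cac oybrj oefzn
Hunk 2: at line 3 remove [vlys,cac] add [zvv,igtc,fdvc] -> 9 lines: zpb cjwvj kvsyg tcrjg zvv igtc fdvc oybrj oefzn
Hunk 3: at line 3 remove [zvv,igtc,fdvc] add [auk] -> 7 lines: zpb cjwvj kvsyg tcrjg auk oybrj oefzn
Final line count: 7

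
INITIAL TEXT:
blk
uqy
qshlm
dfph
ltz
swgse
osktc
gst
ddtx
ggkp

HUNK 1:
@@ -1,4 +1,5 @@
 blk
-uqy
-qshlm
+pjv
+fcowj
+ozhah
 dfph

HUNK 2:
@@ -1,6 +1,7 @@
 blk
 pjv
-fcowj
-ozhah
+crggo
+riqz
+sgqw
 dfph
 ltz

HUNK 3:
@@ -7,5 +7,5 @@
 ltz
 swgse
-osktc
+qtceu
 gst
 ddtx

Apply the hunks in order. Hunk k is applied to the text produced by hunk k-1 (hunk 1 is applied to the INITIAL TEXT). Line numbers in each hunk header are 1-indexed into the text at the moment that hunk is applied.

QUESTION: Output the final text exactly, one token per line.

Answer: blk
pjv
crggo
riqz
sgqw
dfph
ltz
swgse
qtceu
gst
ddtx
ggkp

Derivation:
Hunk 1: at line 1 remove [uqy,qshlm] add [pjv,fcowj,ozhah] -> 11 lines: blk pjv fcowj ozhah dfph ltz swgse osktc gst ddtx ggkp
Hunk 2: at line 1 remove [fcowj,ozhah] add [crggo,riqz,sgqw] -> 12 lines: blk pjv crggo riqz sgqw dfph ltz swgse osktc gst ddtx ggkp
Hunk 3: at line 7 remove [osktc] add [qtceu] -> 12 lines: blk pjv crggo riqz sgqw dfph ltz swgse qtceu gst ddtx ggkp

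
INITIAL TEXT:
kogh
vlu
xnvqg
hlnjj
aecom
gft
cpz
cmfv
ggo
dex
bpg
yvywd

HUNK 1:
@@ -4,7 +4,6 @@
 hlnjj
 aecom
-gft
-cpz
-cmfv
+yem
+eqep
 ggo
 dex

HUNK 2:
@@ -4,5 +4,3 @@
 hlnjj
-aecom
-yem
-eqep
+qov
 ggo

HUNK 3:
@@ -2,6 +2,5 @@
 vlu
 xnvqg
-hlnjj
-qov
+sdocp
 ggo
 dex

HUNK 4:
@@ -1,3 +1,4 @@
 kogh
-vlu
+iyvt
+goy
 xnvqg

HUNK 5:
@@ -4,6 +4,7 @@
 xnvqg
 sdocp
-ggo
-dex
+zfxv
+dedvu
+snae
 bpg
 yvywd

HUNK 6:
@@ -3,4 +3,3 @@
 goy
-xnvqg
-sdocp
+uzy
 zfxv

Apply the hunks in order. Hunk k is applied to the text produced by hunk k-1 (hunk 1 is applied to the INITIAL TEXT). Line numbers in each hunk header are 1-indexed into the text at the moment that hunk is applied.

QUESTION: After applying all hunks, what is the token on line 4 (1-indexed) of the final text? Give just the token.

Hunk 1: at line 4 remove [gft,cpz,cmfv] add [yem,eqep] -> 11 lines: kogh vlu xnvqg hlnjj aecom yem eqep ggo dex bpg yvywd
Hunk 2: at line 4 remove [aecom,yem,eqep] add [qov] -> 9 lines: kogh vlu xnvqg hlnjj qov ggo dex bpg yvywd
Hunk 3: at line 2 remove [hlnjj,qov] add [sdocp] -> 8 lines: kogh vlu xnvqg sdocp ggo dex bpg yvywd
Hunk 4: at line 1 remove [vlu] add [iyvt,goy] -> 9 lines: kogh iyvt goy xnvqg sdocp ggo dex bpg yvywd
Hunk 5: at line 4 remove [ggo,dex] add [zfxv,dedvu,snae] -> 10 lines: kogh iyvt goy xnvqg sdocp zfxv dedvu snae bpg yvywd
Hunk 6: at line 3 remove [xnvqg,sdocp] add [uzy] -> 9 lines: kogh iyvt goy uzy zfxv dedvu snae bpg yvywd
Final line 4: uzy

Answer: uzy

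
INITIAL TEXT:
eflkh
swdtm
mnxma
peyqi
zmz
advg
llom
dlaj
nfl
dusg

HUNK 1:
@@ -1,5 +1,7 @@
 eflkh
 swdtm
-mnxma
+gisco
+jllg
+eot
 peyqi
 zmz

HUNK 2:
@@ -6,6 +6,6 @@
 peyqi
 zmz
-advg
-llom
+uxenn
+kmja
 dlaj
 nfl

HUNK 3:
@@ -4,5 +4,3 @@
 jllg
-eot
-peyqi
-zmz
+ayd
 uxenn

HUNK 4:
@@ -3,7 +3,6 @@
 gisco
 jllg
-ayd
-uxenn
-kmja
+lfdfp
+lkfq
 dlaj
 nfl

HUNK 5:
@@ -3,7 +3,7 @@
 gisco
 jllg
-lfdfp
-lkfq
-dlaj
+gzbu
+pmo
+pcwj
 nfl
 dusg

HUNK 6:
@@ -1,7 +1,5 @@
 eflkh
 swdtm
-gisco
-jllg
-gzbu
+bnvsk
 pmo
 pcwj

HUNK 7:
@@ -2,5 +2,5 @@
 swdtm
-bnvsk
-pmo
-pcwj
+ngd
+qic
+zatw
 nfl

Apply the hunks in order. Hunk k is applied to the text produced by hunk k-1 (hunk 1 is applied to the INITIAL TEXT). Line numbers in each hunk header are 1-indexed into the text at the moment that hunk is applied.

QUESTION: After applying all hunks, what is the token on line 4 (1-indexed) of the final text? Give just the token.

Answer: qic

Derivation:
Hunk 1: at line 1 remove [mnxma] add [gisco,jllg,eot] -> 12 lines: eflkh swdtm gisco jllg eot peyqi zmz advg llom dlaj nfl dusg
Hunk 2: at line 6 remove [advg,llom] add [uxenn,kmja] -> 12 lines: eflkh swdtm gisco jllg eot peyqi zmz uxenn kmja dlaj nfl dusg
Hunk 3: at line 4 remove [eot,peyqi,zmz] add [ayd] -> 10 lines: eflkh swdtm gisco jllg ayd uxenn kmja dlaj nfl dusg
Hunk 4: at line 3 remove [ayd,uxenn,kmja] add [lfdfp,lkfq] -> 9 lines: eflkh swdtm gisco jllg lfdfp lkfq dlaj nfl dusg
Hunk 5: at line 3 remove [lfdfp,lkfq,dlaj] add [gzbu,pmo,pcwj] -> 9 lines: eflkh swdtm gisco jllg gzbu pmo pcwj nfl dusg
Hunk 6: at line 1 remove [gisco,jllg,gzbu] add [bnvsk] -> 7 lines: eflkh swdtm bnvsk pmo pcwj nfl dusg
Hunk 7: at line 2 remove [bnvsk,pmo,pcwj] add [ngd,qic,zatw] -> 7 lines: eflkh swdtm ngd qic zatw nfl dusg
Final line 4: qic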